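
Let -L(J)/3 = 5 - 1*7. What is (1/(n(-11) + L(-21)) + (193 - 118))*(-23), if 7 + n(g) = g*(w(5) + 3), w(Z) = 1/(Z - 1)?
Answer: -253483/147 ≈ -1724.4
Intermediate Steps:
w(Z) = 1/(-1 + Z)
L(J) = 6 (L(J) = -3*(5 - 1*7) = -3*(5 - 7) = -3*(-2) = 6)
n(g) = -7 + 13*g/4 (n(g) = -7 + g*(1/(-1 + 5) + 3) = -7 + g*(1/4 + 3) = -7 + g*(13/4) = -7 + 13*g/4)
(1/(n(-11) + L(-21)) + (193 - 118))*(-23) = (1/((-7 + (13/4)*(-11)) + 6) + (193 - 118))*(-23) = (1/((-7 - 143/4) + 6) + 75)*(-23) = (1/(-171/4 + 6) + 75)*(-23) = (1/(-147/4) + 75)*(-23) = (-4/147 + 75)*(-23) = (11021/147)*(-23) = -253483/147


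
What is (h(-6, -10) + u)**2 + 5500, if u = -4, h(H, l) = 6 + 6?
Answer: 5564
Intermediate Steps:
h(H, l) = 12
(h(-6, -10) + u)**2 + 5500 = (12 - 4)**2 + 5500 = 8**2 + 5500 = 64 + 5500 = 5564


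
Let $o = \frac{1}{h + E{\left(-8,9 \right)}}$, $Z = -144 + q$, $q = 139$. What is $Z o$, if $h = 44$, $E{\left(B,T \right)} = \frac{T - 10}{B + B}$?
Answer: $- \frac{16}{141} \approx -0.11348$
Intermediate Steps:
$E{\left(B,T \right)} = \frac{-10 + T}{2 B}$
$Z = -5$ ($Z = -144 + 139 = -5$)
$o = \frac{16}{705}$ ($o = \frac{1}{44 + \frac{-10 + 9}{2 \left(-8\right)}} = \frac{1}{44 + \frac{1}{2} \left(- \frac{1}{8}\right) \left(-1\right)} = \frac{1}{44 + \frac{1}{16}} = \frac{1}{\frac{705}{16}} = \frac{16}{705} \approx 0.022695$)
$Z o = \left(-5\right) \frac{16}{705} = - \frac{16}{141}$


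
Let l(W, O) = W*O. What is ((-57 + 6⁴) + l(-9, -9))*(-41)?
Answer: -54120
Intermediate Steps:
l(W, O) = O*W
((-57 + 6⁴) + l(-9, -9))*(-41) = ((-57 + 6⁴) - 9*(-9))*(-41) = ((-57 + 1296) + 81)*(-41) = (1239 + 81)*(-41) = 1320*(-41) = -54120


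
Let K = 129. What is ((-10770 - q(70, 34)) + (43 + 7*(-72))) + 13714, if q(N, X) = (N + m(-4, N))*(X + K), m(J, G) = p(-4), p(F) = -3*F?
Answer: -10883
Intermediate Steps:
m(J, G) = 12 (m(J, G) = -3*(-4) = 12)
q(N, X) = (12 + N)*(129 + X) (q(N, X) = (N + 12)*(X + 129) = (12 + N)*(129 + X))
((-10770 - q(70, 34)) + (43 + 7*(-72))) + 13714 = ((-10770 - (1548 + 12*34 + 129*70 + 70*34)) + (43 + 7*(-72))) + 13714 = ((-10770 - (1548 + 408 + 9030 + 2380)) + (43 - 504)) + 13714 = ((-10770 - 1*13366) - 461) + 13714 = ((-10770 - 13366) - 461) + 13714 = (-24136 - 461) + 13714 = -24597 + 13714 = -10883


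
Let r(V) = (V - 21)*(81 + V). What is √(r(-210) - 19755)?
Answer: 18*√31 ≈ 100.22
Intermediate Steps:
r(V) = (-21 + V)*(81 + V)
√(r(-210) - 19755) = √((-1701 + (-210)² + 60*(-210)) - 19755) = √((-1701 + 44100 - 12600) - 19755) = √(29799 - 19755) = √10044 = 18*√31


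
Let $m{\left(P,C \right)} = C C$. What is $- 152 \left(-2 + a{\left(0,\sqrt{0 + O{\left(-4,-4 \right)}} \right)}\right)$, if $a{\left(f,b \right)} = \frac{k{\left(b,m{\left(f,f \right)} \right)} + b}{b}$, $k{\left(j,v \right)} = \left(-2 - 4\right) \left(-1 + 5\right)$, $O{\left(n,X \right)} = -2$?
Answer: $152 - 1824 i \sqrt{2} \approx 152.0 - 2579.5 i$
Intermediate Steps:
$m{\left(P,C \right)} = C^{2}$
$k{\left(j,v \right)} = -24$ ($k{\left(j,v \right)} = \left(-6\right) 4 = -24$)
$a{\left(f,b \right)} = \frac{-24 + b}{b}$
$- 152 \left(-2 + a{\left(0,\sqrt{0 + O{\left(-4,-4 \right)}} \right)}\right) = - 152 \left(-2 + \frac{-24 + \sqrt{0 - 2}}{\sqrt{0 - 2}}\right) = - 152 \left(-2 + \frac{-24 + \sqrt{-2}}{\sqrt{-2}}\right) = - 152 \left(-2 + \frac{-24 + i \sqrt{2}}{i \sqrt{2}}\right) = - 152 \left(-2 + - \frac{i \sqrt{2}}{2} \left(-24 + i \sqrt{2}\right)\right) = - 152 \left(-2 - \frac{i \sqrt{2} \left(-24 + i \sqrt{2}\right)}{2}\right) = 304 + 76 i \sqrt{2} \left(-24 + i \sqrt{2}\right)$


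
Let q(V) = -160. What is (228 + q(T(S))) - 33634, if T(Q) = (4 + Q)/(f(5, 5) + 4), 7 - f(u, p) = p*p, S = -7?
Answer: -33566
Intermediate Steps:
f(u, p) = 7 - p² (f(u, p) = 7 - p*p = 7 - p²)
T(Q) = -2/7 - Q/14 (T(Q) = (4 + Q)/((7 - 1*5²) + 4) = (4 + Q)/((7 - 1*25) + 4) = (4 + Q)/((7 - 25) + 4) = (4 + Q)/(-18 + 4) = (4 + Q)/(-14) = (4 + Q)*(-1/14) = -2/7 - Q/14)
(228 + q(T(S))) - 33634 = (228 - 160) - 33634 = 68 - 33634 = -33566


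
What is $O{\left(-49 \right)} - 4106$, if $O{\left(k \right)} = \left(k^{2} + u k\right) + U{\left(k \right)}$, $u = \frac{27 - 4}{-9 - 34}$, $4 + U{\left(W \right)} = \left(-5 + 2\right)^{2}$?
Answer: $- \frac{71973}{43} \approx -1673.8$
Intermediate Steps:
$U{\left(W \right)} = 5$ ($U{\left(W \right)} = -4 + \left(-5 + 2\right)^{2} = -4 + \left(-3\right)^{2} = -4 + 9 = 5$)
$u = - \frac{23}{43}$ ($u = \frac{27 - 4}{-43} = \left(27 - 4\right) \left(- \frac{1}{43}\right) = 23 \left(- \frac{1}{43}\right) = - \frac{23}{43} \approx -0.53488$)
$O{\left(k \right)} = 5 + k^{2} - \frac{23 k}{43}$ ($O{\left(k \right)} = \left(k^{2} - \frac{23 k}{43}\right) + 5 = 5 + k^{2} - \frac{23 k}{43}$)
$O{\left(-49 \right)} - 4106 = \left(5 + \left(-49\right)^{2} - - \frac{1127}{43}\right) - 4106 = \left(5 + 2401 + \frac{1127}{43}\right) - 4106 = \frac{104585}{43} - 4106 = - \frac{71973}{43}$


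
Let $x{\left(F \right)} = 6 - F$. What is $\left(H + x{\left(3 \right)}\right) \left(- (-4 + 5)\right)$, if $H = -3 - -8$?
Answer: $-8$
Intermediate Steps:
$H = 5$ ($H = -3 + 8 = 5$)
$\left(H + x{\left(3 \right)}\right) \left(- (-4 + 5)\right) = \left(5 + \left(6 - 3\right)\right) \left(- (-4 + 5)\right) = \left(5 + \left(6 - 3\right)\right) \left(\left(-1\right) 1\right) = \left(5 + 3\right) \left(-1\right) = 8 \left(-1\right) = -8$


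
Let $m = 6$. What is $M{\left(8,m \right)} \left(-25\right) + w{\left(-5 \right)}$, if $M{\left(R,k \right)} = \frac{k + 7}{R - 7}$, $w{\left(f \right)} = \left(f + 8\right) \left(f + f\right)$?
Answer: $-355$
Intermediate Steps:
$w{\left(f \right)} = 2 f \left(8 + f\right)$ ($w{\left(f \right)} = \left(8 + f\right) 2 f = 2 f \left(8 + f\right)$)
$M{\left(R,k \right)} = \frac{7 + k}{-7 + R}$
$M{\left(8,m \right)} \left(-25\right) + w{\left(-5 \right)} = \frac{7 + 6}{-7 + 8} \left(-25\right) + 2 \left(-5\right) \left(8 - 5\right) = 1^{-1} \cdot 13 \left(-25\right) + 2 \left(-5\right) 3 = 1 \cdot 13 \left(-25\right) - 30 = 13 \left(-25\right) - 30 = -325 - 30 = -355$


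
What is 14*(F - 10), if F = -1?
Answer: -154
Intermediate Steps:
14*(F - 10) = 14*(-1 - 10) = 14*(-11) = -154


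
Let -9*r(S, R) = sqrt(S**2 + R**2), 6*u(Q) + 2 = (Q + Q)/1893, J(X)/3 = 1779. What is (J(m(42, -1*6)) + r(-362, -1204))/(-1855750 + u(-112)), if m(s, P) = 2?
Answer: -30308823/10538806255 + 1262*sqrt(395165)/10538806255 ≈ -0.0028007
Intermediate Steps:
J(X) = 5337 (J(X) = 3*1779 = 5337)
u(Q) = -1/3 + Q/5679 (u(Q) = -1/3 + ((Q + Q)/1893)/6 = -1/3 + ((2*Q)*(1/1893))/6 = -1/3 + (2*Q/1893)/6 = -1/3 + Q/5679)
r(S, R) = -sqrt(R**2 + S**2)/9 (r(S, R) = -sqrt(S**2 + R**2)/9 = -sqrt(R**2 + S**2)/9)
(J(m(42, -1*6)) + r(-362, -1204))/(-1855750 + u(-112)) = (5337 - sqrt((-1204)**2 + (-362)**2)/9)/(-1855750 + (-1/3 + (1/5679)*(-112))) = (5337 - sqrt(1449616 + 131044)/9)/(-1855750 + (-1/3 - 112/5679)) = (5337 - 2*sqrt(395165)/9)/(-1855750 - 2005/5679) = (5337 - 2*sqrt(395165)/9)/(-10538806255/5679) = (5337 - 2*sqrt(395165)/9)*(-5679/10538806255) = -30308823/10538806255 + 1262*sqrt(395165)/10538806255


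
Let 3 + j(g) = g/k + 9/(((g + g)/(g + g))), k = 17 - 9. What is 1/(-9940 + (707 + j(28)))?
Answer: -2/18447 ≈ -0.00010842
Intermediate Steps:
k = 8
j(g) = 6 + g/8 (j(g) = -3 + (g/8 + 9/(((g + g)/(g + g)))) = -3 + (g*(⅛) + 9/(((2*g)/((2*g))))) = -3 + (g/8 + 9/(((2*g)*(1/(2*g))))) = -3 + (g/8 + 9/1) = -3 + (g/8 + 9*1) = -3 + (g/8 + 9) = -3 + (9 + g/8) = 6 + g/8)
1/(-9940 + (707 + j(28))) = 1/(-9940 + (707 + (6 + (⅛)*28))) = 1/(-9940 + (707 + (6 + 7/2))) = 1/(-9940 + (707 + 19/2)) = 1/(-9940 + 1433/2) = 1/(-18447/2) = -2/18447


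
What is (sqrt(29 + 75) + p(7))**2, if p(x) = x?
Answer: 153 + 28*sqrt(26) ≈ 295.77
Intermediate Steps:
(sqrt(29 + 75) + p(7))**2 = (sqrt(29 + 75) + 7)**2 = (sqrt(104) + 7)**2 = (2*sqrt(26) + 7)**2 = (7 + 2*sqrt(26))**2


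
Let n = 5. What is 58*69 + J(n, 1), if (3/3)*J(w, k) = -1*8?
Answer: 3994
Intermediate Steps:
J(w, k) = -8 (J(w, k) = -1*8 = -8)
58*69 + J(n, 1) = 58*69 - 8 = 4002 - 8 = 3994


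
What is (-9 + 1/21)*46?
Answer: -8648/21 ≈ -411.81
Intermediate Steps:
(-9 + 1/21)*46 = -188/21*46 = -8648/21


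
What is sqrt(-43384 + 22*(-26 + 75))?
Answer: I*sqrt(42306) ≈ 205.68*I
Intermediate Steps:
sqrt(-43384 + 22*(-26 + 75)) = sqrt(-43384 + 22*49) = sqrt(-43384 + 1078) = sqrt(-42306) = I*sqrt(42306)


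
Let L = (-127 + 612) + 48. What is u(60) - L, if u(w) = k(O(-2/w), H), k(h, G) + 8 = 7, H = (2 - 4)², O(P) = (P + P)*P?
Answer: -534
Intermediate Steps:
O(P) = 2*P² (O(P) = (2*P)*P = 2*P²)
H = 4 (H = (-2)² = 4)
k(h, G) = -1 (k(h, G) = -8 + 7 = -1)
u(w) = -1
L = 533 (L = 485 + 48 = 533)
u(60) - L = -1 - 1*533 = -1 - 533 = -534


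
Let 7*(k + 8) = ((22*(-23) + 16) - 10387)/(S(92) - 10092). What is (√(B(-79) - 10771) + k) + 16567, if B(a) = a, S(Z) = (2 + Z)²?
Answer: 145597605/8792 + 5*I*√434 ≈ 16560.0 + 104.16*I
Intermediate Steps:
k = -59459/8792 (k = -8 + (((22*(-23) + 16) - 10387)/((2 + 92)² - 10092))/7 = -8 + (((-506 + 16) - 10387)/(94² - 10092))/7 = -8 + ((-490 - 10387)/(8836 - 10092))/7 = -8 + (-10877/(-1256))/7 = -8 + (-10877*(-1/1256))/7 = -8 + (⅐)*(10877/1256) = -8 + 10877/8792 = -59459/8792 ≈ -6.7629)
(√(B(-79) - 10771) + k) + 16567 = (√(-79 - 10771) - 59459/8792) + 16567 = (√(-10850) - 59459/8792) + 16567 = (5*I*√434 - 59459/8792) + 16567 = (-59459/8792 + 5*I*√434) + 16567 = 145597605/8792 + 5*I*√434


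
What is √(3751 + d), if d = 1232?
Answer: √4983 ≈ 70.590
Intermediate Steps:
√(3751 + d) = √(3751 + 1232) = √4983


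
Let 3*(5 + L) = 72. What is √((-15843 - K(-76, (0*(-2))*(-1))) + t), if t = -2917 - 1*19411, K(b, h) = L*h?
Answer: 7*I*√779 ≈ 195.37*I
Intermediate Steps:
L = 19 (L = -5 + (⅓)*72 = -5 + 24 = 19)
K(b, h) = 19*h
t = -22328 (t = -2917 - 19411 = -22328)
√((-15843 - K(-76, (0*(-2))*(-1))) + t) = √((-15843 - 19*(0*(-2))*(-1)) - 22328) = √((-15843 - 19*0*(-1)) - 22328) = √((-15843 - 19*0) - 22328) = √((-15843 - 1*0) - 22328) = √((-15843 + 0) - 22328) = √(-15843 - 22328) = √(-38171) = 7*I*√779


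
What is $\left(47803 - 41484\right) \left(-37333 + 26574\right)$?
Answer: $-67986121$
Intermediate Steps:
$\left(47803 - 41484\right) \left(-37333 + 26574\right) = 6319 \left(-10759\right) = -67986121$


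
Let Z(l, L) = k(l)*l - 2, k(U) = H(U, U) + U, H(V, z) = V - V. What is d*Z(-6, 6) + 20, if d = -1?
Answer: -14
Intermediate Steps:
H(V, z) = 0
k(U) = U (k(U) = 0 + U = U)
Z(l, L) = -2 + l**2 (Z(l, L) = l*l - 2 = l**2 - 2 = -2 + l**2)
d*Z(-6, 6) + 20 = -(-2 + (-6)**2) + 20 = -(-2 + 36) + 20 = -1*34 + 20 = -34 + 20 = -14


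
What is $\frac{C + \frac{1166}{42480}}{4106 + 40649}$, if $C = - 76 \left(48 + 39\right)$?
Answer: $- \frac{140438297}{950596200} \approx -0.14774$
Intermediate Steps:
$C = -6612$ ($C = \left(-76\right) 87 = -6612$)
$\frac{C + \frac{1166}{42480}}{4106 + 40649} = \frac{-6612 + \frac{1166}{42480}}{4106 + 40649} = \frac{-6612 + 1166 \cdot \frac{1}{42480}}{44755} = \left(-6612 + \frac{583}{21240}\right) \frac{1}{44755} = \left(- \frac{140438297}{21240}\right) \frac{1}{44755} = - \frac{140438297}{950596200}$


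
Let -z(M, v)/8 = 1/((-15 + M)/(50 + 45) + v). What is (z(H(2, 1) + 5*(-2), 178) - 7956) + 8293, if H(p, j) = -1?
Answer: 1422287/4221 ≈ 336.96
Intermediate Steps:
z(M, v) = -8/(-3/19 + v + M/95) (z(M, v) = -8/((-15 + M)/(50 + 45) + v) = -8/((-15 + M)/95 + v) = -8/((-15 + M)*(1/95) + v) = -8/((-3/19 + M/95) + v) = -8/(-3/19 + v + M/95))
(z(H(2, 1) + 5*(-2), 178) - 7956) + 8293 = (-760/(-15 + (-1 + 5*(-2)) + 95*178) - 7956) + 8293 = (-760/(-15 + (-1 - 10) + 16910) - 7956) + 8293 = (-760/(-15 - 11 + 16910) - 7956) + 8293 = (-760/16884 - 7956) + 8293 = (-760*1/16884 - 7956) + 8293 = (-190/4221 - 7956) + 8293 = -33582466/4221 + 8293 = 1422287/4221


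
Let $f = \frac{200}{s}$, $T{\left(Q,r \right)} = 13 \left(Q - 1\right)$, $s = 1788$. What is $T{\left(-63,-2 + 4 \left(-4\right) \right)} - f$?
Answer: $- \frac{371954}{447} \approx -832.11$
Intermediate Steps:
$T{\left(Q,r \right)} = -13 + 13 Q$ ($T{\left(Q,r \right)} = 13 \left(Q - 1\right) = 13 \left(-1 + Q\right) = -13 + 13 Q$)
$f = \frac{50}{447}$ ($f = \frac{200}{1788} = 200 \cdot \frac{1}{1788} = \frac{50}{447} \approx 0.11186$)
$T{\left(-63,-2 + 4 \left(-4\right) \right)} - f = \left(-13 + 13 \left(-63\right)\right) - \frac{50}{447} = \left(-13 - 819\right) - \frac{50}{447} = -832 - \frac{50}{447} = - \frac{371954}{447}$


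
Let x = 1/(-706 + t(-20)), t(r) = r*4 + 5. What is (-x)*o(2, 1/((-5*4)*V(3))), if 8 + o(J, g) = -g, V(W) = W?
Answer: -479/46860 ≈ -0.010222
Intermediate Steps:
t(r) = 5 + 4*r (t(r) = 4*r + 5 = 5 + 4*r)
x = -1/781 (x = 1/(-706 + (5 + 4*(-20))) = 1/(-706 + (5 - 80)) = 1/(-706 - 75) = 1/(-781) = -1/781 ≈ -0.0012804)
o(J, g) = -8 - g
(-x)*o(2, 1/((-5*4)*V(3))) = (-1*(-1/781))*(-8 - 1/(-5*4*3)) = (-8 - 1/((-20*3)))/781 = (-8 - 1/(-60))/781 = (-8 - 1*(-1/60))/781 = (-8 + 1/60)/781 = (1/781)*(-479/60) = -479/46860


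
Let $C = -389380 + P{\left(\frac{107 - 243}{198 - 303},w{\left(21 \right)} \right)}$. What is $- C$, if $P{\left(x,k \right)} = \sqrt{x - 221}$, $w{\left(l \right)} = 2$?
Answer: $389380 - \frac{i \sqrt{2422245}}{105} \approx 3.8938 \cdot 10^{5} - 14.822 i$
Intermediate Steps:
$P{\left(x,k \right)} = \sqrt{-221 + x}$
$C = -389380 + \frac{i \sqrt{2422245}}{105}$ ($C = -389380 + \sqrt{-221 + \frac{107 - 243}{198 - 303}} = -389380 + \sqrt{-221 - \frac{136}{-105}} = -389380 + \sqrt{-221 - - \frac{136}{105}} = -389380 + \sqrt{-221 + \frac{136}{105}} = -389380 + \sqrt{- \frac{23069}{105}} = -389380 + \frac{i \sqrt{2422245}}{105} \approx -3.8938 \cdot 10^{5} + 14.822 i$)
$- C = - (-389380 + \frac{i \sqrt{2422245}}{105}) = 389380 - \frac{i \sqrt{2422245}}{105}$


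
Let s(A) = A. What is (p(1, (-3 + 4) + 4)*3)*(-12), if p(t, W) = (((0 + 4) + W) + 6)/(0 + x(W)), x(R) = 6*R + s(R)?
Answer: -108/7 ≈ -15.429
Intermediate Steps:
x(R) = 7*R (x(R) = 6*R + R = 7*R)
p(t, W) = (10 + W)/(7*W) (p(t, W) = (((0 + 4) + W) + 6)/(0 + 7*W) = ((4 + W) + 6)/((7*W)) = (10 + W)*(1/(7*W)) = (10 + W)/(7*W))
(p(1, (-3 + 4) + 4)*3)*(-12) = (((10 + ((-3 + 4) + 4))/(7*((-3 + 4) + 4)))*3)*(-12) = (((10 + (1 + 4))/(7*(1 + 4)))*3)*(-12) = (((⅐)*(10 + 5)/5)*3)*(-12) = (((⅐)*(⅕)*15)*3)*(-12) = ((3/7)*3)*(-12) = (9/7)*(-12) = -108/7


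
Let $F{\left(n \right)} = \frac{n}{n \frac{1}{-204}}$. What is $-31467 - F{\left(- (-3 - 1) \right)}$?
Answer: $-31263$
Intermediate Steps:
$F{\left(n \right)} = -204$ ($F{\left(n \right)} = \frac{n}{n \left(- \frac{1}{204}\right)} = \frac{n}{\left(- \frac{1}{204}\right) n} = n \left(- \frac{204}{n}\right) = -204$)
$-31467 - F{\left(- (-3 - 1) \right)} = -31467 - -204 = -31467 + 204 = -31263$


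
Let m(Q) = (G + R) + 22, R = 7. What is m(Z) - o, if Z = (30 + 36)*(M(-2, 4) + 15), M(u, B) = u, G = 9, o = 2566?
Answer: -2528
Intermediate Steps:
Z = 858 (Z = (30 + 36)*(-2 + 15) = 66*13 = 858)
m(Q) = 38 (m(Q) = (9 + 7) + 22 = 16 + 22 = 38)
m(Z) - o = 38 - 1*2566 = 38 - 2566 = -2528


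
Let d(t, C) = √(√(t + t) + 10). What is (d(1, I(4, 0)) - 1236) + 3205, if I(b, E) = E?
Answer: 1969 + √(10 + √2) ≈ 1972.4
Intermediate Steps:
d(t, C) = √(10 + √2*√t) (d(t, C) = √(√(2*t) + 10) = √(√2*√t + 10) = √(10 + √2*√t))
(d(1, I(4, 0)) - 1236) + 3205 = (√(10 + √2*√1) - 1236) + 3205 = (√(10 + √2*1) - 1236) + 3205 = (√(10 + √2) - 1236) + 3205 = (-1236 + √(10 + √2)) + 3205 = 1969 + √(10 + √2)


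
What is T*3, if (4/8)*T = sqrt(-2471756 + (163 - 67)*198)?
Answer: 12*I*sqrt(613187) ≈ 9396.8*I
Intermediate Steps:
T = 4*I*sqrt(613187) (T = 2*sqrt(-2471756 + (163 - 67)*198) = 2*sqrt(-2471756 + 96*198) = 2*sqrt(-2471756 + 19008) = 2*sqrt(-2452748) = 2*(2*I*sqrt(613187)) = 4*I*sqrt(613187) ≈ 3132.3*I)
T*3 = (4*I*sqrt(613187))*3 = 12*I*sqrt(613187)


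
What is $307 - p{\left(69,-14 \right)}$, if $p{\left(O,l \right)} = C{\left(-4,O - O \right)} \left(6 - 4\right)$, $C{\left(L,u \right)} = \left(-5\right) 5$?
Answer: $357$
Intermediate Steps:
$C{\left(L,u \right)} = -25$
$p{\left(O,l \right)} = -50$ ($p{\left(O,l \right)} = - 25 \left(6 - 4\right) = \left(-25\right) 2 = -50$)
$307 - p{\left(69,-14 \right)} = 307 - -50 = 307 + 50 = 357$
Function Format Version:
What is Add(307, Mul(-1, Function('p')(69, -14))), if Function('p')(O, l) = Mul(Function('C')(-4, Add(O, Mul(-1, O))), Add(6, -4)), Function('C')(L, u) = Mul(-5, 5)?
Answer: 357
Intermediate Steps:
Function('C')(L, u) = -25
Function('p')(O, l) = -50 (Function('p')(O, l) = Mul(-25, Add(6, -4)) = Mul(-25, 2) = -50)
Add(307, Mul(-1, Function('p')(69, -14))) = Add(307, Mul(-1, -50)) = Add(307, 50) = 357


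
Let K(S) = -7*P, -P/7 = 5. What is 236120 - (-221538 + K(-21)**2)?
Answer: 397633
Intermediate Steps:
P = -35 (P = -7*5 = -35)
K(S) = 245 (K(S) = -7*(-35) = 245)
236120 - (-221538 + K(-21)**2) = 236120 - (-221538 + 245**2) = 236120 - (-221538 + 60025) = 236120 - 1*(-161513) = 236120 + 161513 = 397633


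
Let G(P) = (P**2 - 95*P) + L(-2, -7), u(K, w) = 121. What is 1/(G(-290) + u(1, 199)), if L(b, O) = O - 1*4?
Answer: 1/111760 ≈ 8.9477e-6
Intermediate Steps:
L(b, O) = -4 + O (L(b, O) = O - 4 = -4 + O)
G(P) = -11 + P**2 - 95*P (G(P) = (P**2 - 95*P) + (-4 - 7) = (P**2 - 95*P) - 11 = -11 + P**2 - 95*P)
1/(G(-290) + u(1, 199)) = 1/((-11 + (-290)**2 - 95*(-290)) + 121) = 1/((-11 + 84100 + 27550) + 121) = 1/(111639 + 121) = 1/111760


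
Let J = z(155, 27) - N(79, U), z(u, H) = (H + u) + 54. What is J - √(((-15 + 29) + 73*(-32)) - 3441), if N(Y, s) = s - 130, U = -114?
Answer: 480 - I*√5763 ≈ 480.0 - 75.914*I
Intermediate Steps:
N(Y, s) = -130 + s
z(u, H) = 54 + H + u
J = 480 (J = (54 + 27 + 155) - (-130 - 114) = 236 - 1*(-244) = 236 + 244 = 480)
J - √(((-15 + 29) + 73*(-32)) - 3441) = 480 - √(((-15 + 29) + 73*(-32)) - 3441) = 480 - √((14 - 2336) - 3441) = 480 - √(-2322 - 3441) = 480 - √(-5763) = 480 - I*√5763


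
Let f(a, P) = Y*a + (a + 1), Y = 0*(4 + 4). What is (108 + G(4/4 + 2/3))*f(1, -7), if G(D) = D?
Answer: 658/3 ≈ 219.33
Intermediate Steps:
Y = 0 (Y = 0*8 = 0)
f(a, P) = 1 + a (f(a, P) = 0*a + (a + 1) = 0 + (1 + a) = 1 + a)
(108 + G(4/4 + 2/3))*f(1, -7) = (108 + (4/4 + 2/3))*(1 + 1) = (108 + (4*(¼) + 2*(⅓)))*2 = (108 + (1 + ⅔))*2 = (108 + 5/3)*2 = (329/3)*2 = 658/3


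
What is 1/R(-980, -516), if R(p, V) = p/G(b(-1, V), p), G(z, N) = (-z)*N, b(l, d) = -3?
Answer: 3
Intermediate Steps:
G(z, N) = -N*z
R(p, V) = 1/3 (R(p, V) = p/((-1*p*(-3))) = p/((3*p)) = p*(1/(3*p)) = 1/3)
1/R(-980, -516) = 1/(1/3) = 3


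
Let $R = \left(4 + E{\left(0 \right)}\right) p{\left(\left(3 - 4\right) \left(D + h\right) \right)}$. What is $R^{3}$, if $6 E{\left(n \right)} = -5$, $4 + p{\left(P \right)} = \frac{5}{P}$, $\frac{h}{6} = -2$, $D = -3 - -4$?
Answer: $- \frac{15069223}{10648} \approx -1415.2$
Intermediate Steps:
$D = 1$ ($D = -3 + 4 = 1$)
$h = -12$ ($h = 6 \left(-2\right) = -12$)
$p{\left(P \right)} = -4 + \frac{5}{P}$
$E{\left(n \right)} = - \frac{5}{6}$ ($E{\left(n \right)} = \frac{1}{6} \left(-5\right) = - \frac{5}{6}$)
$R = - \frac{247}{22}$ ($R = \left(4 - \frac{5}{6}\right) \left(-4 + \frac{5}{\left(3 - 4\right) \left(1 - 12\right)}\right) = \frac{19 \left(-4 + \frac{5}{\left(-1\right) \left(-11\right)}\right)}{6} = \frac{19 \left(-4 + \frac{5}{11}\right)}{6} = \frac{19}{6} \left(- \frac{39}{11}\right) = - \frac{247}{22} \approx -11.227$)
$R^{3} = \left(- \frac{247}{22}\right)^{3} = - \frac{15069223}{10648}$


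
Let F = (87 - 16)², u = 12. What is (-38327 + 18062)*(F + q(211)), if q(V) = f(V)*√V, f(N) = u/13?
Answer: -102155865 - 243180*√211/13 ≈ -1.0243e+8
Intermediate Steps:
f(N) = 12/13
F = 5041 (F = 71² = 5041)
q(V) = 12*√V/13
(-38327 + 18062)*(F + q(211)) = (-38327 + 18062)*(5041 + 12*√211/13) = -20265*(5041 + 12*√211/13) = -102155865 - 243180*√211/13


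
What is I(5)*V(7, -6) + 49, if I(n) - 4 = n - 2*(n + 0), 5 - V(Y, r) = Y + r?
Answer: 45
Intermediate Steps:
V(Y, r) = 5 - Y - r (V(Y, r) = 5 - (Y + r) = 5 + (-Y - r) = 5 - Y - r)
I(n) = 4 - n (I(n) = 4 + (n - 2*(n + 0)) = 4 + (n - 2*n) = 4 - n)
I(5)*V(7, -6) + 49 = (4 - 1*5)*(5 - 1*7 - 1*(-6)) + 49 = (4 - 5)*(5 - 7 + 6) + 49 = -1*4 + 49 = -4 + 49 = 45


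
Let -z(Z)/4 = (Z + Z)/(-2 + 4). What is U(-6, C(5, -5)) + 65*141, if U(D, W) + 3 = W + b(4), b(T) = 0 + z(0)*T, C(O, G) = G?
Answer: 9157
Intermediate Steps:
z(Z) = -4*Z (z(Z) = -4*(Z + Z)/(-2 + 4) = -4*2*Z/2 = -4*Z)
b(T) = 0 (b(T) = 0 + (-4*0)*T = 0 + 0*T = 0 + 0 = 0)
U(D, W) = -3 + W (U(D, W) = -3 + (W + 0) = -3 + W)
U(-6, C(5, -5)) + 65*141 = (-3 - 5) + 65*141 = -8 + 9165 = 9157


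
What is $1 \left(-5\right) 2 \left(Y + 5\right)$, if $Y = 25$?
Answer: $-300$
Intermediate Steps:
$1 \left(-5\right) 2 \left(Y + 5\right) = 1 \left(-5\right) 2 \left(25 + 5\right) = \left(-5\right) 2 \cdot 30 = \left(-10\right) 30 = -300$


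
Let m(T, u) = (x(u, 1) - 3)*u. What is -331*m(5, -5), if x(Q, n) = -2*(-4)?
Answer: 8275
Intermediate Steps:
x(Q, n) = 8
m(T, u) = 5*u (m(T, u) = (8 - 3)*u = 5*u)
-331*m(5, -5) = -1655*(-5) = -331*(-25) = 8275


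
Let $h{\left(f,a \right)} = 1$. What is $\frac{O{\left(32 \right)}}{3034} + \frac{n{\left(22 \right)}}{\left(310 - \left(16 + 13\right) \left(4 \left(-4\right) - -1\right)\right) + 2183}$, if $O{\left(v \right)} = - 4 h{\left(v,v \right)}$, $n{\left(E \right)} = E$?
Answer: $\frac{13759}{2220888} \approx 0.0061953$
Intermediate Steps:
$O{\left(v \right)} = -4$ ($O{\left(v \right)} = \left(-4\right) 1 = -4$)
$\frac{O{\left(32 \right)}}{3034} + \frac{n{\left(22 \right)}}{\left(310 - \left(16 + 13\right) \left(4 \left(-4\right) - -1\right)\right) + 2183} = - \frac{4}{3034} + \frac{22}{\left(310 - \left(16 + 13\right) \left(4 \left(-4\right) - -1\right)\right) + 2183} = \left(-4\right) \frac{1}{3034} + \frac{22}{\left(310 - 29 \left(-16 + 1\right)\right) + 2183} = - \frac{2}{1517} + \frac{22}{\left(310 - 29 \left(-15\right)\right) + 2183} = - \frac{2}{1517} + \frac{22}{\left(310 - -435\right) + 2183} = - \frac{2}{1517} + \frac{22}{\left(310 + 435\right) + 2183} = - \frac{2}{1517} + \frac{22}{745 + 2183} = - \frac{2}{1517} + \frac{22}{2928} = - \frac{2}{1517} + 22 \cdot \frac{1}{2928} = - \frac{2}{1517} + \frac{11}{1464} = \frac{13759}{2220888}$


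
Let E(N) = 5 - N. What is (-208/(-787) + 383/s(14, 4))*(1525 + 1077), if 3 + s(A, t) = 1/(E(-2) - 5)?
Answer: -1565888804/3935 ≈ -3.9794e+5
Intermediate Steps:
s(A, t) = -5/2 (s(A, t) = -3 + 1/((5 - 1*(-2)) - 5) = -3 + 1/((5 + 2) - 5) = -3 + 1/(7 - 5) = -3 + 1/2 = -5/2)
(-208/(-787) + 383/s(14, 4))*(1525 + 1077) = (-208/(-787) + 383/(-5/2))*(1525 + 1077) = (-208*(-1/787) + 383*(-2/5))*2602 = (208/787 - 766/5)*2602 = -601802/3935*2602 = -1565888804/3935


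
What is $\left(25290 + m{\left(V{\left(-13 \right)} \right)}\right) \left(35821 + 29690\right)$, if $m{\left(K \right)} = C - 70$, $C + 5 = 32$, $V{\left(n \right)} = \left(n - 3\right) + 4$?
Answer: $1653956217$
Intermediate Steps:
$V{\left(n \right)} = 1 + n$ ($V{\left(n \right)} = \left(-3 + n\right) + 4 = 1 + n$)
$C = 27$ ($C = -5 + 32 = 27$)
$m{\left(K \right)} = -43$ ($m{\left(K \right)} = 27 - 70 = -43$)
$\left(25290 + m{\left(V{\left(-13 \right)} \right)}\right) \left(35821 + 29690\right) = \left(25290 - 43\right) \left(35821 + 29690\right) = 25247 \cdot 65511 = 1653956217$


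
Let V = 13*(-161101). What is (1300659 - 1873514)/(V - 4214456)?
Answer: 572855/6308769 ≈ 0.090803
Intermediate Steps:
V = -2094313
(1300659 - 1873514)/(V - 4214456) = (1300659 - 1873514)/(-2094313 - 4214456) = -572855/(-6308769) = -572855*(-1/6308769) = 572855/6308769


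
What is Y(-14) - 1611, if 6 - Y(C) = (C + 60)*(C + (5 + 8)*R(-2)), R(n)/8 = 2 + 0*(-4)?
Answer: -10529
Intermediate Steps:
R(n) = 16 (R(n) = 8*(2 + 0*(-4)) = 8*(2 + 0) = 8*2 = 16)
Y(C) = 6 - (60 + C)*(208 + C) (Y(C) = 6 - (C + 60)*(C + (5 + 8)*16) = 6 - (60 + C)*(C + 13*16) = 6 - (60 + C)*(C + 208) = 6 - (60 + C)*(208 + C))
Y(-14) - 1611 = (-12474 - 1*(-14)**2 - 268*(-14)) - 1611 = (-12474 - 1*196 + 3752) - 1611 = (-12474 - 196 + 3752) - 1611 = -8918 - 1611 = -10529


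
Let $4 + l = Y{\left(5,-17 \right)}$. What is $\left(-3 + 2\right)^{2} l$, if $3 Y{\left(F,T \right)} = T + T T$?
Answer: $\frac{260}{3} \approx 86.667$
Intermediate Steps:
$Y{\left(F,T \right)} = \frac{T}{3} + \frac{T^{2}}{3}$ ($Y{\left(F,T \right)} = \frac{T + T T}{3} = \frac{T + T^{2}}{3} = \frac{T}{3} + \frac{T^{2}}{3}$)
$l = \frac{260}{3}$ ($l = -4 + \frac{1}{3} \left(-17\right) \left(1 - 17\right) = -4 + \frac{1}{3} \left(-17\right) \left(-16\right) = -4 + \frac{272}{3} = \frac{260}{3} \approx 86.667$)
$\left(-3 + 2\right)^{2} l = \left(-3 + 2\right)^{2} \cdot \frac{260}{3} = \left(-1\right)^{2} \cdot \frac{260}{3} = 1 \cdot \frac{260}{3} = \frac{260}{3}$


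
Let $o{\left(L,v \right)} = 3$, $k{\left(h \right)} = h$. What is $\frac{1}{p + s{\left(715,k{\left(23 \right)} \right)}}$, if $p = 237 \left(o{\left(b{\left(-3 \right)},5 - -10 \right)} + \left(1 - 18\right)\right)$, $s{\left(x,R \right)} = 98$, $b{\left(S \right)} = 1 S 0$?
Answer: $- \frac{1}{3220} \approx -0.00031056$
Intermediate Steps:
$b{\left(S \right)} = 0$ ($b{\left(S \right)} = S 0 = 0$)
$p = -3318$ ($p = 237 \left(3 + \left(1 - 18\right)\right) = 237 \left(3 - 17\right) = 237 \left(-14\right) = -3318$)
$\frac{1}{p + s{\left(715,k{\left(23 \right)} \right)}} = \frac{1}{-3318 + 98} = \frac{1}{-3220} = - \frac{1}{3220}$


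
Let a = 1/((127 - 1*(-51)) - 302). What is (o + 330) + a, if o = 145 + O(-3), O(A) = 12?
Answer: 60387/124 ≈ 486.99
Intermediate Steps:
a = -1/124 (a = 1/((127 + 51) - 302) = 1/(178 - 302) = 1/(-124) = -1/124 ≈ -0.0080645)
o = 157 (o = 145 + 12 = 157)
(o + 330) + a = (157 + 330) - 1/124 = 487 - 1/124 = 60387/124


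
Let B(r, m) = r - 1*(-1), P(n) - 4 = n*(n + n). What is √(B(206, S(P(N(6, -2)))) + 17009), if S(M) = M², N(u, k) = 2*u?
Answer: 8*√269 ≈ 131.21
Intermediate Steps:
P(n) = 4 + 2*n² (P(n) = 4 + n*(n + n) = 4 + n*(2*n) = 4 + 2*n²)
B(r, m) = 1 + r (B(r, m) = r + 1 = 1 + r)
√(B(206, S(P(N(6, -2)))) + 17009) = √((1 + 206) + 17009) = √(207 + 17009) = √17216 = 8*√269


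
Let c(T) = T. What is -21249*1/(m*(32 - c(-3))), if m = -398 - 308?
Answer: 21249/24710 ≈ 0.85993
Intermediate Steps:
m = -706
-21249*1/(m*(32 - c(-3))) = -21249*(-1/(706*(32 - 1*(-3)))) = -21249*(-1/(706*(32 + 3))) = -21249/((-706*35)) = -21249/(-24710) = -21249*(-1/24710) = 21249/24710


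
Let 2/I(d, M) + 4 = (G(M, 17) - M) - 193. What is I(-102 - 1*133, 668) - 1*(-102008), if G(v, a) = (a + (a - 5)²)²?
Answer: 1277956225/12528 ≈ 1.0201e+5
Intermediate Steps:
G(v, a) = (a + (-5 + a)²)²
I(d, M) = 2/(25724 - M) (I(d, M) = 2/(-4 + (((17 + (-5 + 17)²)² - M) - 193)) = 2/(-4 + (((17 + 12²)² - M) - 193)) = 2/(-4 + (((17 + 144)² - M) - 193)) = 2/(-4 + ((161² - M) - 193)) = 2/(-4 + ((25921 - M) - 193)) = 2/(-4 + (25728 - M)) = 2/(25724 - M))
I(-102 - 1*133, 668) - 1*(-102008) = -2/(-25724 + 668) - 1*(-102008) = -2/(-25056) + 102008 = -2*(-1/25056) + 102008 = 1/12528 + 102008 = 1277956225/12528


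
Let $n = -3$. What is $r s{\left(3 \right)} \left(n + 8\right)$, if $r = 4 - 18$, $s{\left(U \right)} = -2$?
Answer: $140$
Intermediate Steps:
$r = -14$
$r s{\left(3 \right)} \left(n + 8\right) = \left(-14\right) \left(-2\right) \left(-3 + 8\right) = 28 \cdot 5 = 140$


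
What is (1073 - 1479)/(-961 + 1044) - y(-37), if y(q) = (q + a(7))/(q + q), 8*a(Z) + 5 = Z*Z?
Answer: -65317/12284 ≈ -5.3172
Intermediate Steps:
a(Z) = -5/8 + Z**2/8 (a(Z) = -5/8 + (Z*Z)/8 = -5/8 + Z**2/8)
y(q) = (11/2 + q)/(2*q) (y(q) = (q + (-5/8 + (1/8)*7**2))/(q + q) = (q + (-5/8 + (1/8)*49))/((2*q)) = (q + (-5/8 + 49/8))*(1/(2*q)) = (q + 11/2)*(1/(2*q)) = (11/2 + q)*(1/(2*q)) = (11/2 + q)/(2*q))
(1073 - 1479)/(-961 + 1044) - y(-37) = (1073 - 1479)/(-961 + 1044) - (11 + 2*(-37))/(4*(-37)) = -406/83 - (-1)*(11 - 74)/(4*37) = -406*1/83 - (-1)*(-63)/(4*37) = -406/83 - 1*63/148 = -406/83 - 63/148 = -65317/12284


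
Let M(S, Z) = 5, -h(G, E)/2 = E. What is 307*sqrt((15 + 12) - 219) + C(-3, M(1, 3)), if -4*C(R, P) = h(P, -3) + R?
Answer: -3/4 + 2456*I*sqrt(3) ≈ -0.75 + 4253.9*I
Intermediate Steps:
h(G, E) = -2*E
C(R, P) = -3/2 - R/4 (C(R, P) = -(-2*(-3) + R)/4 = -(6 + R)/4 = -3/2 - R/4)
307*sqrt((15 + 12) - 219) + C(-3, M(1, 3)) = 307*sqrt((15 + 12) - 219) + (-3/2 - 1/4*(-3)) = 307*sqrt(27 - 219) + (-3/2 + 3/4) = 307*sqrt(-192) - 3/4 = 307*(8*I*sqrt(3)) - 3/4 = 2456*I*sqrt(3) - 3/4 = -3/4 + 2456*I*sqrt(3)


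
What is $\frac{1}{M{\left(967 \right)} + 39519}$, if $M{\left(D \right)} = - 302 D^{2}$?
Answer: $- \frac{1}{282357359} \approx -3.5416 \cdot 10^{-9}$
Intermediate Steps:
$\frac{1}{M{\left(967 \right)} + 39519} = \frac{1}{- 302 \cdot 967^{2} + 39519} = \frac{1}{\left(-302\right) 935089 + 39519} = \frac{1}{-282396878 + 39519} = \frac{1}{-282357359} = - \frac{1}{282357359}$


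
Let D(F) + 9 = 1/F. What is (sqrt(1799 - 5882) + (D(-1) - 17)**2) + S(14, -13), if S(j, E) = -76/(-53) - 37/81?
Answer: 3133792/4293 + I*sqrt(4083) ≈ 729.98 + 63.898*I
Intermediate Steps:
D(F) = -9 + 1/F
S(j, E) = 4195/4293 (S(j, E) = -76*(-1/53) - 37*1/81 = 76/53 - 37/81 = 4195/4293)
(sqrt(1799 - 5882) + (D(-1) - 17)**2) + S(14, -13) = (sqrt(1799 - 5882) + ((-9 + 1/(-1)) - 17)**2) + 4195/4293 = (sqrt(-4083) + ((-9 - 1) - 17)**2) + 4195/4293 = (I*sqrt(4083) + (-10 - 17)**2) + 4195/4293 = (I*sqrt(4083) + (-27)**2) + 4195/4293 = (I*sqrt(4083) + 729) + 4195/4293 = (729 + I*sqrt(4083)) + 4195/4293 = 3133792/4293 + I*sqrt(4083)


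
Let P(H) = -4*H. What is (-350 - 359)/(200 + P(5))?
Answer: -709/180 ≈ -3.9389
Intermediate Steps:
(-350 - 359)/(200 + P(5)) = (-350 - 359)/(200 - 4*5) = -709/(200 - 20) = -709/180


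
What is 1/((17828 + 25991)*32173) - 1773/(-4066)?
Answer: 2499555346117/5732200801342 ≈ 0.43606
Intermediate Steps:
1/((17828 + 25991)*32173) - 1773/(-4066) = (1/32173)/43819 - 1773*(-1/4066) = (1/43819)*(1/32173) + 1773/4066 = 1/1409788687 + 1773/4066 = 2499555346117/5732200801342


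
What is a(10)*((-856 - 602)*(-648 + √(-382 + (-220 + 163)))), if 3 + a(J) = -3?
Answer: -5668704 + 8748*I*√439 ≈ -5.6687e+6 + 1.8329e+5*I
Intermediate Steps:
a(J) = -6 (a(J) = -3 - 3 = -6)
a(10)*((-856 - 602)*(-648 + √(-382 + (-220 + 163)))) = -6*(-856 - 602)*(-648 + √(-382 + (-220 + 163))) = -(-8748)*(-648 + √(-382 - 57)) = -(-8748)*(-648 + √(-439)) = -(-8748)*(-648 + I*√439) = -6*(944784 - 1458*I*√439) = -5668704 + 8748*I*√439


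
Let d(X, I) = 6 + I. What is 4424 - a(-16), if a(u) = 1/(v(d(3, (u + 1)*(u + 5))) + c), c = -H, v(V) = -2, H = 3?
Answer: 22121/5 ≈ 4424.2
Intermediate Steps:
c = -3 (c = -1*3 = -3)
a(u) = -⅕ (a(u) = 1/(-2 - 3) = 1/(-5) = -⅕)
4424 - a(-16) = 4424 - 1*(-⅕) = 4424 + ⅕ = 22121/5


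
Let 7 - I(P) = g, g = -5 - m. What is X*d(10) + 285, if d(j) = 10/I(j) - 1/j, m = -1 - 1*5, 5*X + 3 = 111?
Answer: 7971/25 ≈ 318.84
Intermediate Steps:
X = 108/5 (X = -⅗ + (⅕)*111 = -⅗ + 111/5 = 108/5 ≈ 21.600)
m = -6 (m = -1 - 5 = -6)
g = 1 (g = -5 - 1*(-6) = -5 + 6 = 1)
I(P) = 6 (I(P) = 7 - 1*1 = 7 - 1 = 6)
d(j) = 5/3 - 1/j (d(j) = 10/6 - 1/j = 10*(⅙) - 1/j = 5/3 - 1/j)
X*d(10) + 285 = 108*(5/3 - 1/10)/5 + 285 = 108*(5/3 - 1*⅒)/5 + 285 = 108*(5/3 - ⅒)/5 + 285 = (108/5)*(47/30) + 285 = 846/25 + 285 = 7971/25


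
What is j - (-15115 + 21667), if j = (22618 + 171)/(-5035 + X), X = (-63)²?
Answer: -539017/82 ≈ -6573.4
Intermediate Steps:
X = 3969
j = -1753/82 (j = (22618 + 171)/(-5035 + 3969) = 22789/(-1066) = 22789*(-1/1066) = -1753/82 ≈ -21.378)
j - (-15115 + 21667) = -1753/82 - (-15115 + 21667) = -1753/82 - 1*6552 = -1753/82 - 6552 = -539017/82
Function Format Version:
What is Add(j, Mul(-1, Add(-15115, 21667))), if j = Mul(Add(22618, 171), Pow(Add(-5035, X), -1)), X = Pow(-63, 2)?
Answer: Rational(-539017, 82) ≈ -6573.4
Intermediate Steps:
X = 3969
j = Rational(-1753, 82) (j = Mul(Add(22618, 171), Pow(Add(-5035, 3969), -1)) = Mul(22789, Pow(-1066, -1)) = Mul(22789, Rational(-1, 1066)) = Rational(-1753, 82) ≈ -21.378)
Add(j, Mul(-1, Add(-15115, 21667))) = Add(Rational(-1753, 82), Mul(-1, Add(-15115, 21667))) = Add(Rational(-1753, 82), Mul(-1, 6552)) = Add(Rational(-1753, 82), -6552) = Rational(-539017, 82)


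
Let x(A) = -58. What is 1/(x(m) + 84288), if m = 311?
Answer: 1/84230 ≈ 1.1872e-5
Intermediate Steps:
1/(x(m) + 84288) = 1/(-58 + 84288) = 1/84230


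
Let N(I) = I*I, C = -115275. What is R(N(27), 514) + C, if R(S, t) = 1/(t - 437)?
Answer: -8876174/77 ≈ -1.1528e+5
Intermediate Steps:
N(I) = I²
R(S, t) = 1/(-437 + t)
R(N(27), 514) + C = 1/(-437 + 514) - 115275 = 1/77 - 115275 = -8876174/77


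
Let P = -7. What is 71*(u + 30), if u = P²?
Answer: 5609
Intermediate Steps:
u = 49 (u = (-7)² = 49)
71*(u + 30) = 71*(49 + 30) = 71*79 = 5609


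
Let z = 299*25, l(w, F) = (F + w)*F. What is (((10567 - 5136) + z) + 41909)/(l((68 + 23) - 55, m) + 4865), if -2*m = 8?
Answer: 54815/4737 ≈ 11.572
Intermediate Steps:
m = -4 (m = -1/2*8 = -4)
l(w, F) = F*(F + w)
z = 7475
(((10567 - 5136) + z) + 41909)/(l((68 + 23) - 55, m) + 4865) = (((10567 - 5136) + 7475) + 41909)/(-4*(-4 + ((68 + 23) - 55)) + 4865) = ((5431 + 7475) + 41909)/(-4*(-4 + (91 - 55)) + 4865) = (12906 + 41909)/(-4*(-4 + 36) + 4865) = 54815/(-4*32 + 4865) = 54815/(-128 + 4865) = 54815/4737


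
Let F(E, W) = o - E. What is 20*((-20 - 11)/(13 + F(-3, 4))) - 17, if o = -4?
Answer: -206/3 ≈ -68.667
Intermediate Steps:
F(E, W) = -4 - E
20*((-20 - 11)/(13 + F(-3, 4))) - 17 = 20*((-20 - 11)/(13 + (-4 - 1*(-3)))) - 17 = 20*(-31/(13 + (-4 + 3))) - 17 = 20*(-31/(13 - 1)) - 17 = 20*(-31/12) - 17 = -155/3 - 17 = -206/3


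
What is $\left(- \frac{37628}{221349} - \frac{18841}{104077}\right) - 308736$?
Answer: $- \frac{7112464249676393}{23037339873} \approx -3.0874 \cdot 10^{5}$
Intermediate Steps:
$\left(- \frac{37628}{221349} - \frac{18841}{104077}\right) - 308736 = - \frac{8086645865}{23037339873} - 308736 = - \frac{7112464249676393}{23037339873}$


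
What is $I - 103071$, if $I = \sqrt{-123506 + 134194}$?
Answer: $-103071 + 8 \sqrt{167} \approx -1.0297 \cdot 10^{5}$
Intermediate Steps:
$I = 8 \sqrt{167}$ ($I = \sqrt{10688} = 8 \sqrt{167} \approx 103.38$)
$I - 103071 = 8 \sqrt{167} - 103071 = -103071 + 8 \sqrt{167}$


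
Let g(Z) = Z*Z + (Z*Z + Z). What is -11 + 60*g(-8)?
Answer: 7189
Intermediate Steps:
g(Z) = Z + 2*Z² (g(Z) = Z² + (Z² + Z) = Z² + (Z + Z²) = Z + 2*Z²)
-11 + 60*g(-8) = -11 + 60*(-8*(1 + 2*(-8))) = -11 + 60*(-8*(1 - 16)) = -11 + 60*(-8*(-15)) = -11 + 60*120 = -11 + 7200 = 7189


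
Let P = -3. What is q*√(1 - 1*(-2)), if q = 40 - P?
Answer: 43*√3 ≈ 74.478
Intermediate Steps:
q = 43 (q = 40 - 1*(-3) = 40 + 3 = 43)
q*√(1 - 1*(-2)) = 43*√(1 - 1*(-2)) = 43*√(1 + 2) = 43*√3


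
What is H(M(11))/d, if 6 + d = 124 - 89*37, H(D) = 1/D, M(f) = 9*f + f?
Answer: -1/349250 ≈ -2.8633e-6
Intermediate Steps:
M(f) = 10*f
d = -3175 (d = -6 + (124 - 89*37) = -6 + (124 - 3293) = -6 - 3169 = -3175)
H(M(11))/d = 1/((10*11)*(-3175)) = -1/3175/110 = (1/110)*(-1/3175) = -1/349250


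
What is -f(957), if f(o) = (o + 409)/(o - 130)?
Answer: -1366/827 ≈ -1.6518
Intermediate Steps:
f(o) = (409 + o)/(-130 + o)
-f(957) = -(409 + 957)/(-130 + 957) = -1366/827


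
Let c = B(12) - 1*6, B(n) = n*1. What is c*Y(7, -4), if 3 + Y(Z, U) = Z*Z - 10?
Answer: 216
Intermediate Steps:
Y(Z, U) = -13 + Z² (Y(Z, U) = -3 + (Z*Z - 10) = -3 + (Z² - 10) = -3 + (-10 + Z²) = -13 + Z²)
B(n) = n
c = 6 (c = 12 - 1*6 = 12 - 6 = 6)
c*Y(7, -4) = 6*(-13 + 7²) = 6*(-13 + 49) = 6*36 = 216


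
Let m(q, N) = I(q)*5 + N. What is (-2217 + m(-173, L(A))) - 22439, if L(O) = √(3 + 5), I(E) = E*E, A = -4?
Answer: 124989 + 2*√2 ≈ 1.2499e+5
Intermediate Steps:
I(E) = E²
L(O) = 2*√2 (L(O) = √8 = 2*√2)
m(q, N) = N + 5*q² (m(q, N) = q²*5 + N = 5*q² + N = N + 5*q²)
(-2217 + m(-173, L(A))) - 22439 = (-2217 + (2*√2 + 5*(-173)²)) - 22439 = (-2217 + (2*√2 + 5*29929)) - 22439 = (-2217 + (2*√2 + 149645)) - 22439 = (-2217 + (149645 + 2*√2)) - 22439 = (147428 + 2*√2) - 22439 = 124989 + 2*√2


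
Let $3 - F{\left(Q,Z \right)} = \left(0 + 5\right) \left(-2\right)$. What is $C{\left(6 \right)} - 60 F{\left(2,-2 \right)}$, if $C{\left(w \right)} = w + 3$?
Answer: $-771$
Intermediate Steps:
$C{\left(w \right)} = 3 + w$
$F{\left(Q,Z \right)} = 13$ ($F{\left(Q,Z \right)} = 3 - \left(0 + 5\right) \left(-2\right) = 3 - 5 \left(-2\right) = 3 - -10 = 3 + 10 = 13$)
$C{\left(6 \right)} - 60 F{\left(2,-2 \right)} = \left(3 + 6\right) - 780 = 9 - 780 = -771$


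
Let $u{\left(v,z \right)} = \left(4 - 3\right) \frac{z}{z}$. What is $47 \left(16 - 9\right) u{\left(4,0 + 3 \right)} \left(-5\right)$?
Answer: $-1645$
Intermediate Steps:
$u{\left(v,z \right)} = 1$ ($u{\left(v,z \right)} = 1 \cdot 1 = 1$)
$47 \left(16 - 9\right) u{\left(4,0 + 3 \right)} \left(-5\right) = 47 \left(16 - 9\right) 1 \left(-5\right) = 47 \cdot 7 \left(-5\right) = 329 \left(-5\right) = -1645$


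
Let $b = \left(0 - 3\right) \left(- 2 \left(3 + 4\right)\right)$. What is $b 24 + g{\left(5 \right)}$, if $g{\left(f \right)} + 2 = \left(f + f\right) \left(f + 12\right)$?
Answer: $1176$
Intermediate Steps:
$b = 42$ ($b = - 3 \left(\left(-2\right) 7\right) = \left(-3\right) \left(-14\right) = 42$)
$g{\left(f \right)} = -2 + 2 f \left(12 + f\right)$ ($g{\left(f \right)} = -2 + \left(f + f\right) \left(f + 12\right) = -2 + 2 f \left(12 + f\right)$)
$b 24 + g{\left(5 \right)} = 42 \cdot 24 + \left(-2 + 2 \cdot 5^{2} + 24 \cdot 5\right) = 1008 + \left(-2 + 2 \cdot 25 + 120\right) = 1008 + \left(-2 + 50 + 120\right) = 1008 + 168 = 1176$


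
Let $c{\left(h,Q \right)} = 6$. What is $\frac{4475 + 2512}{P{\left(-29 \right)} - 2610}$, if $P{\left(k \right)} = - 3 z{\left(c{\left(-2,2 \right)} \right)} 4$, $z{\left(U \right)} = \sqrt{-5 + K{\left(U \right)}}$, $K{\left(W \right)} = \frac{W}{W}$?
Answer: $- \frac{1013115}{378482} + \frac{4658 i}{189241} \approx -2.6768 + 0.024614 i$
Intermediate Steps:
$K{\left(W \right)} = 1$
$z{\left(U \right)} = 2 i$ ($z{\left(U \right)} = \sqrt{-5 + 1} = \sqrt{-4} = 2 i$)
$P{\left(k \right)} = - 24 i$ ($P{\left(k \right)} = - 3 \cdot 2 i 4 = - 6 i 4 = - 24 i$)
$\frac{4475 + 2512}{P{\left(-29 \right)} - 2610} = \frac{4475 + 2512}{- 24 i - 2610} = \frac{6987}{-2610 - 24 i} = 6987 \frac{-2610 + 24 i}{6812676} = \frac{2329 \left(-2610 + 24 i\right)}{2270892}$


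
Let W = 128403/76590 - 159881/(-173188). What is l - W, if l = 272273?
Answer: 200640125728367/736914940 ≈ 2.7227e+5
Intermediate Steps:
W = 1915730253/736914940 (W = 128403*(1/76590) - 159881*(-1/173188) = 14267/8510 + 159881/173188 = 1915730253/736914940 ≈ 2.5997)
l - W = 272273 - 1*1915730253/736914940 = 272273 - 1915730253/736914940 = 200640125728367/736914940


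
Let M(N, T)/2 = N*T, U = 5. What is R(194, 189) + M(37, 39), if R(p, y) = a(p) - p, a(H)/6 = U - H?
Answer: 1558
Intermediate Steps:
M(N, T) = 2*N*T (M(N, T) = 2*(N*T) = 2*N*T)
a(H) = 30 - 6*H (a(H) = 6*(5 - H) = 30 - 6*H)
R(p, y) = 30 - 7*p (R(p, y) = (30 - 6*p) - p = 30 - 7*p)
R(194, 189) + M(37, 39) = (30 - 7*194) + 2*37*39 = (30 - 1358) + 2886 = -1328 + 2886 = 1558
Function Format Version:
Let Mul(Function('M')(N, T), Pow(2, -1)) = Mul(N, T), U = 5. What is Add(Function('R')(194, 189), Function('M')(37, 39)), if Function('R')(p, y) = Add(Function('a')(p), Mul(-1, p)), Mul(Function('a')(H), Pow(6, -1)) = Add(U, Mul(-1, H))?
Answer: 1558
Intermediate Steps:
Function('M')(N, T) = Mul(2, N, T) (Function('M')(N, T) = Mul(2, Mul(N, T)) = Mul(2, N, T))
Function('a')(H) = Add(30, Mul(-6, H)) (Function('a')(H) = Mul(6, Add(5, Mul(-1, H))) = Add(30, Mul(-6, H)))
Function('R')(p, y) = Add(30, Mul(-7, p)) (Function('R')(p, y) = Add(Add(30, Mul(-6, p)), Mul(-1, p)) = Add(30, Mul(-7, p)))
Add(Function('R')(194, 189), Function('M')(37, 39)) = Add(Add(30, Mul(-7, 194)), Mul(2, 37, 39)) = Add(Add(30, -1358), 2886) = Add(-1328, 2886) = 1558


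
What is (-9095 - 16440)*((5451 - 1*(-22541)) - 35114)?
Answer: 181860270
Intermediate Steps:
(-9095 - 16440)*((5451 - 1*(-22541)) - 35114) = -25535*((5451 + 22541) - 35114) = -25535*(27992 - 35114) = -25535*(-7122) = 181860270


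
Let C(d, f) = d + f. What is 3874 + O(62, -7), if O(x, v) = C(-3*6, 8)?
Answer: 3864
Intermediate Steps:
O(x, v) = -10 (O(x, v) = -3*6 + 8 = -18 + 8 = -10)
3874 + O(62, -7) = 3874 - 10 = 3864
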